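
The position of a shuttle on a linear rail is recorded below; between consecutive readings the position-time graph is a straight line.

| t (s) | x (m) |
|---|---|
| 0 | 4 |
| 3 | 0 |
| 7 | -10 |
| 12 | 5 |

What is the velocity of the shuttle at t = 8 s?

3 m/s

Velocity is the slope of the x-t graph on 7–12 s: (5 − -10)/(12 − 7) = 3 m/s.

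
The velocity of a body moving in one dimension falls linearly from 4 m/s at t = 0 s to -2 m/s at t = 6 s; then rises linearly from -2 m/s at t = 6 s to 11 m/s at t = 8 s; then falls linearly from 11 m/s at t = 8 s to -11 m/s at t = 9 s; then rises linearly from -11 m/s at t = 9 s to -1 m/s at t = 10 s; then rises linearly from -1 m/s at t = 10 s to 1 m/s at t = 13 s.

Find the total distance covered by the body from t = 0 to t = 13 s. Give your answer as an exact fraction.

Total distance travelled is ∫|v| dt — sum the magnitudes of each area piece.
0–6 s: v = 0 at t = 4 s; triangle areas 8 + 2 = 10 m
6–8 s: v = 0 at t = 82/13 s; triangle areas 4/13 + 121/13 = 125/13 m
8–9 s: v = 0 at t = 8.5 s; triangle areas 2.75 + 2.75 = 5.5 m
9–10 s: |½(-11 + -1)(1)| = 6 m
10–13 s: v = 0 at t = 11.5 s; triangle areas 0.75 + 0.75 = 1.5 m
Total distance = 424/13 m

424/13 m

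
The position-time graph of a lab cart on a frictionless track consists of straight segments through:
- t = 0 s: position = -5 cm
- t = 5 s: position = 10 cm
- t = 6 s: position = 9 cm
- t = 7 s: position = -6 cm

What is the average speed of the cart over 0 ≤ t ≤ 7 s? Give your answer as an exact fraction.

31/7 cm/s

Average speed = (total path length)/(elapsed time); on a piecewise-linear x-t graph the path length is Σ|Δx|.
0–5 s: |Δx| = |10 − -5| = 15 cm
5–6 s: |Δx| = |9 − 10| = 1 cm
6–7 s: |Δx| = |-6 − 9| = 15 cm
Total path = 31 cm; average speed = 31/7 = 31/7 cm/s.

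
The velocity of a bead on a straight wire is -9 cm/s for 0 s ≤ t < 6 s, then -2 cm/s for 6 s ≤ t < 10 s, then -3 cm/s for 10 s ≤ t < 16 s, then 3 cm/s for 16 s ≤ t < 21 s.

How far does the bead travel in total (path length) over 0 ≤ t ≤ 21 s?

95 cm

Distance (not displacement) is the total path length: add the absolute areas under v-t.
0–6 s: |-9| × 6 = 54 cm
6–10 s: |-2| × 4 = 8 cm
10–16 s: |-3| × 6 = 18 cm
16–21 s: |3| × 5 = 15 cm
Total distance = 95 cm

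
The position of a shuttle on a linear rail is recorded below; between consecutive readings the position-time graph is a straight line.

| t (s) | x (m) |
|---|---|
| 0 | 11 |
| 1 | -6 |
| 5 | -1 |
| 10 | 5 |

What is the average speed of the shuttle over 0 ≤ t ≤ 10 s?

2.8 m/s

Average speed = (total path length)/(elapsed time); on a piecewise-linear x-t graph the path length is Σ|Δx|.
0–1 s: |Δx| = |-6 − 11| = 17 m
1–5 s: |Δx| = |-1 − -6| = 5 m
5–10 s: |Δx| = |5 − -1| = 6 m
Total path = 28 m; average speed = 28/10 = 2.8 m/s.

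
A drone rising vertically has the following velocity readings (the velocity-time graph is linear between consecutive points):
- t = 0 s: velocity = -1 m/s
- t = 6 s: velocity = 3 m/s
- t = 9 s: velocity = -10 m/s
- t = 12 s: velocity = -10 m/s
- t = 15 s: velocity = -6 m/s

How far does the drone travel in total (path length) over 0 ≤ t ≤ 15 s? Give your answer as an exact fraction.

Distance (not displacement) is the total path length: add the absolute areas under v-t.
0–6 s: v = 0 at t = 1.5 s; triangle areas 0.75 + 6.75 = 7.5 m
6–9 s: v = 0 at t = 87/13 s; triangle areas 27/26 + 150/13 = 327/26 m
9–12 s: |-10| × 3 = 30 m
12–15 s: |½(-10 + -6)(3)| = 24 m
Total distance = 963/13 m

963/13 m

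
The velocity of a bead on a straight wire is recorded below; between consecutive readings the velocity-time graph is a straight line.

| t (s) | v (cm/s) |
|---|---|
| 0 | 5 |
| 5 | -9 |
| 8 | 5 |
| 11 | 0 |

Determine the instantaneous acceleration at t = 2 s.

Acceleration is the slope of the v-t graph on 0–5 s: (-9 − 5)/(5 − 0) = -2.8 cm/s².

-2.8 cm/s²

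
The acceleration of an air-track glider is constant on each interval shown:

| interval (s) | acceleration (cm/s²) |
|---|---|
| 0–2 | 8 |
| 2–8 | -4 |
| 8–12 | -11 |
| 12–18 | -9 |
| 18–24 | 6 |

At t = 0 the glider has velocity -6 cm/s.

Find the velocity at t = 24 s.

-76 cm/s

Δv equals the area under the a-t graph; then v = v₀ + Δv.
0–2 s: 8 × 2 = 16 cm/s
2–8 s: -4 × 6 = -24 cm/s
8–12 s: -11 × 4 = -44 cm/s
12–18 s: -9 × 6 = -54 cm/s
18–24 s: 6 × 6 = 36 cm/s
Δv = -70 cm/s, so v(24) = -6 + (-70) = -76 cm/s.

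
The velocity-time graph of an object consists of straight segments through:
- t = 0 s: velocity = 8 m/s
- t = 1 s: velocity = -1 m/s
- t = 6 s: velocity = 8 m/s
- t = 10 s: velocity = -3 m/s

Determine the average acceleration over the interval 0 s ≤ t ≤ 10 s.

Average acceleration = Δv/Δt = (-3 − 8)/(10 − 0) = -1.1 m/s².

-1.1 m/s²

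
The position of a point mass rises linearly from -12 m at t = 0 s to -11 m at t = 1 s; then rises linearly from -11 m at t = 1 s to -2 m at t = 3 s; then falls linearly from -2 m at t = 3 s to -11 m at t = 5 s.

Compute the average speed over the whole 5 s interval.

3.8 m/s

Average speed = (total path length)/(elapsed time); on a piecewise-linear x-t graph the path length is Σ|Δx|.
0–1 s: |Δx| = |-11 − -12| = 1 m
1–3 s: |Δx| = |-2 − -11| = 9 m
3–5 s: |Δx| = |-11 − -2| = 9 m
Total path = 19 m; average speed = 19/5 = 3.8 m/s.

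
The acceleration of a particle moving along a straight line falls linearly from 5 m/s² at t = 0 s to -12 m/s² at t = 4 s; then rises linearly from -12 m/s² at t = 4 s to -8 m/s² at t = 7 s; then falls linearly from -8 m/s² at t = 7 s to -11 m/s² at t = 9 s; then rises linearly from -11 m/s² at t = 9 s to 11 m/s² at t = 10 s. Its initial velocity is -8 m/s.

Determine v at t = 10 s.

-71 m/s

Δv equals the area under the a-t graph; then v = v₀ + Δv.
0–4 s: ½(5 + -12)(4) = -14 m/s
4–7 s: ½(-12 + -8)(3) = -30 m/s
7–9 s: ½(-8 + -11)(2) = -19 m/s
9–10 s: ½(-11 + 11)(1) = 0 m/s
Δv = -63 m/s, so v(10) = -8 + (-63) = -71 m/s.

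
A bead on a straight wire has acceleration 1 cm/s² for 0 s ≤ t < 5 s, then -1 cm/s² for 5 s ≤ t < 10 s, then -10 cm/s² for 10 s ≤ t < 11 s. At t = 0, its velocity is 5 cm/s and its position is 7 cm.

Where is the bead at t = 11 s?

82 cm

On each constant-a segment, Δv = aΔt and Δx = v₀Δt + ½aΔt²; chain segment to segment.
0–5 s: v starts 5 cm/s; Δx = 5·5 + ½·1·5² = 37.5 cm; v ends 10 cm/s.
5–10 s: v starts 10 cm/s; Δx = 10·5 + ½·-1·5² = 37.5 cm; v ends 5 cm/s.
10–11 s: v starts 5 cm/s; Δx = 5·1 + ½·-10·1² = 0 cm; v ends -5 cm/s.
x(11) = 7 + Σ Δx = 82 cm.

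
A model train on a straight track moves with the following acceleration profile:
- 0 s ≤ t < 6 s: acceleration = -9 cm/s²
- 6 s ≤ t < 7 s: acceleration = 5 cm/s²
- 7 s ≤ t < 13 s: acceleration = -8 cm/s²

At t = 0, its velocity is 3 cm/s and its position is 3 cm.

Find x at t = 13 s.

On each constant-a segment, Δv = aΔt and Δx = v₀Δt + ½aΔt²; chain segment to segment.
0–6 s: v starts 3 cm/s; Δx = 3·6 + ½·-9·6² = -144 cm; v ends -51 cm/s.
6–7 s: v starts -51 cm/s; Δx = -51·1 + ½·5·1² = -48.5 cm; v ends -46 cm/s.
7–13 s: v starts -46 cm/s; Δx = -46·6 + ½·-8·6² = -420 cm; v ends -94 cm/s.
x(13) = 3 + Σ Δx = -609.5 cm.

-609.5 cm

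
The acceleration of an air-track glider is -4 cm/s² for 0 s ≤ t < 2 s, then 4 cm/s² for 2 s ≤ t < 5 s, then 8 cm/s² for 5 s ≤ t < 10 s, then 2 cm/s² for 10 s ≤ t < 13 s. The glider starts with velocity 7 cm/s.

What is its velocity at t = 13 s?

57 cm/s

Δv equals the area under the a-t graph; then v = v₀ + Δv.
0–2 s: -4 × 2 = -8 cm/s
2–5 s: 4 × 3 = 12 cm/s
5–10 s: 8 × 5 = 40 cm/s
10–13 s: 2 × 3 = 6 cm/s
Δv = 50 cm/s, so v(13) = 7 + (50) = 57 cm/s.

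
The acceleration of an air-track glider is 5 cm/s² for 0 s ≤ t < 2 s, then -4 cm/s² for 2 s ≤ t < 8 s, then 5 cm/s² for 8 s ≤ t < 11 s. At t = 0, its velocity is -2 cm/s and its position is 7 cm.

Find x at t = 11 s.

On each constant-a segment, Δv = aΔt and Δx = v₀Δt + ½aΔt²; chain segment to segment.
0–2 s: v starts -2 cm/s; Δx = -2·2 + ½·5·2² = 6 cm; v ends 8 cm/s.
2–8 s: v starts 8 cm/s; Δx = 8·6 + ½·-4·6² = -24 cm; v ends -16 cm/s.
8–11 s: v starts -16 cm/s; Δx = -16·3 + ½·5·3² = -25.5 cm; v ends -1 cm/s.
x(11) = 7 + Σ Δx = -36.5 cm.

-36.5 cm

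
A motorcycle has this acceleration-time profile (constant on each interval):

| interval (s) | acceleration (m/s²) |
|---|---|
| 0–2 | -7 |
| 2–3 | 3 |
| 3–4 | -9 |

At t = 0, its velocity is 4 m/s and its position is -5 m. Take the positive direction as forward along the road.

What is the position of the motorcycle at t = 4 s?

-31 m

On each constant-a segment, Δv = aΔt and Δx = v₀Δt + ½aΔt²; chain segment to segment.
0–2 s: v starts 4 m/s; Δx = 4·2 + ½·-7·2² = -6 m; v ends -10 m/s.
2–3 s: v starts -10 m/s; Δx = -10·1 + ½·3·1² = -8.5 m; v ends -7 m/s.
3–4 s: v starts -7 m/s; Δx = -7·1 + ½·-9·1² = -11.5 m; v ends -16 m/s.
x(4) = -5 + Σ Δx = -31 m.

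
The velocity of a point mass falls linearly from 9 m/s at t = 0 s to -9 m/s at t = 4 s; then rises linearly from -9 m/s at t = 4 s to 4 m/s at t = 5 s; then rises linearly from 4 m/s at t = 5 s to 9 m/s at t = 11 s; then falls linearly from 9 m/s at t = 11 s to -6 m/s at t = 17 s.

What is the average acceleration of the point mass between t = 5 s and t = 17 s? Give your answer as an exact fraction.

-5/6 m/s²

Average acceleration = Δv/Δt = (-6 − 4)/(17 − 5) = -5/6 m/s².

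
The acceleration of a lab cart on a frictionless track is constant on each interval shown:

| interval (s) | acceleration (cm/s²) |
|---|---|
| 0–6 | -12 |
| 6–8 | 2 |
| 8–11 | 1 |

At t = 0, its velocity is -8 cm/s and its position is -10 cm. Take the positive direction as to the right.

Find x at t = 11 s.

On each constant-a segment, Δv = aΔt and Δx = v₀Δt + ½aΔt²; chain segment to segment.
0–6 s: v starts -8 cm/s; Δx = -8·6 + ½·-12·6² = -264 cm; v ends -80 cm/s.
6–8 s: v starts -80 cm/s; Δx = -80·2 + ½·2·2² = -156 cm; v ends -76 cm/s.
8–11 s: v starts -76 cm/s; Δx = -76·3 + ½·1·3² = -223.5 cm; v ends -73 cm/s.
x(11) = -10 + Σ Δx = -653.5 cm.

-653.5 cm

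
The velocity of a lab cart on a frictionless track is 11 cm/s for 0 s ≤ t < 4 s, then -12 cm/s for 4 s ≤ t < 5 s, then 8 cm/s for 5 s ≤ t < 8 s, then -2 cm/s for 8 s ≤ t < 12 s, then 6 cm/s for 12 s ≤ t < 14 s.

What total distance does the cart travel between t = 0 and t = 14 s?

100 cm

Total distance travelled is ∫|v| dt — sum the magnitudes of each area piece.
0–4 s: |11| × 4 = 44 cm
4–5 s: |-12| × 1 = 12 cm
5–8 s: |8| × 3 = 24 cm
8–12 s: |-2| × 4 = 8 cm
12–14 s: |6| × 2 = 12 cm
Total distance = 100 cm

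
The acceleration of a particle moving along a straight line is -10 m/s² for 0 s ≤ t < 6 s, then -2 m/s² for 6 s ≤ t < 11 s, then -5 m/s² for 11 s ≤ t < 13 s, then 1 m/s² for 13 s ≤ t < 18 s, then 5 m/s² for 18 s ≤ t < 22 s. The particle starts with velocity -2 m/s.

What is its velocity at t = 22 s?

Δv equals the area under the a-t graph; then v = v₀ + Δv.
0–6 s: -10 × 6 = -60 m/s
6–11 s: -2 × 5 = -10 m/s
11–13 s: -5 × 2 = -10 m/s
13–18 s: 1 × 5 = 5 m/s
18–22 s: 5 × 4 = 20 m/s
Δv = -55 m/s, so v(22) = -2 + (-55) = -57 m/s.

-57 m/s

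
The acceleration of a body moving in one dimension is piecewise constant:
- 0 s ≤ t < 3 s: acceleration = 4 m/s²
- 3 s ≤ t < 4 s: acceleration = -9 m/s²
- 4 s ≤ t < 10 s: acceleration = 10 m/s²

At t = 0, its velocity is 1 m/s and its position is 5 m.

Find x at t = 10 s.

On each constant-a segment, Δv = aΔt and Δx = v₀Δt + ½aΔt²; chain segment to segment.
0–3 s: v starts 1 m/s; Δx = 1·3 + ½·4·3² = 21 m; v ends 13 m/s.
3–4 s: v starts 13 m/s; Δx = 13·1 + ½·-9·1² = 8.5 m; v ends 4 m/s.
4–10 s: v starts 4 m/s; Δx = 4·6 + ½·10·6² = 204 m; v ends 64 m/s.
x(10) = 5 + Σ Δx = 238.5 m.

238.5 m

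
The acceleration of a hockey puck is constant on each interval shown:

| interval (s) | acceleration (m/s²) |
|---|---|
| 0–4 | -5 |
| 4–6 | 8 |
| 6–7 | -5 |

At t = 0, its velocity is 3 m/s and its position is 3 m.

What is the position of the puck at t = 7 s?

-46.5 m

On each constant-a segment, Δv = aΔt and Δx = v₀Δt + ½aΔt²; chain segment to segment.
0–4 s: v starts 3 m/s; Δx = 3·4 + ½·-5·4² = -28 m; v ends -17 m/s.
4–6 s: v starts -17 m/s; Δx = -17·2 + ½·8·2² = -18 m; v ends -1 m/s.
6–7 s: v starts -1 m/s; Δx = -1·1 + ½·-5·1² = -3.5 m; v ends -6 m/s.
x(7) = 3 + Σ Δx = -46.5 m.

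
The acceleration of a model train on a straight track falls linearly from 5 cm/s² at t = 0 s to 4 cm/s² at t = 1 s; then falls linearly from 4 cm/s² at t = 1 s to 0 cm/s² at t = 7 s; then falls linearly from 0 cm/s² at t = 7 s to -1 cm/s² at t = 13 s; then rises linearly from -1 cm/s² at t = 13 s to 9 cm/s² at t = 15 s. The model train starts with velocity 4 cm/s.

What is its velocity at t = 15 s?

25.5 cm/s

Δv equals the area under the a-t graph; then v = v₀ + Δv.
0–1 s: ½(5 + 4)(1) = 4.5 cm/s
1–7 s: ½(4 + 0)(6) = 12 cm/s
7–13 s: ½(0 + -1)(6) = -3 cm/s
13–15 s: ½(-1 + 9)(2) = 8 cm/s
Δv = 21.5 cm/s, so v(15) = 4 + (21.5) = 25.5 cm/s.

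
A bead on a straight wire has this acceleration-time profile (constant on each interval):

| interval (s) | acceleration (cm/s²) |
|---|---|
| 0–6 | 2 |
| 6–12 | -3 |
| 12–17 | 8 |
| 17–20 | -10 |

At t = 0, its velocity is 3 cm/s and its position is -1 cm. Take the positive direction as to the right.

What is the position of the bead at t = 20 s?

On each constant-a segment, Δv = aΔt and Δx = v₀Δt + ½aΔt²; chain segment to segment.
0–6 s: v starts 3 cm/s; Δx = 3·6 + ½·2·6² = 54 cm; v ends 15 cm/s.
6–12 s: v starts 15 cm/s; Δx = 15·6 + ½·-3·6² = 36 cm; v ends -3 cm/s.
12–17 s: v starts -3 cm/s; Δx = -3·5 + ½·8·5² = 85 cm; v ends 37 cm/s.
17–20 s: v starts 37 cm/s; Δx = 37·3 + ½·-10·3² = 66 cm; v ends 7 cm/s.
x(20) = -1 + Σ Δx = 240 cm.

240 cm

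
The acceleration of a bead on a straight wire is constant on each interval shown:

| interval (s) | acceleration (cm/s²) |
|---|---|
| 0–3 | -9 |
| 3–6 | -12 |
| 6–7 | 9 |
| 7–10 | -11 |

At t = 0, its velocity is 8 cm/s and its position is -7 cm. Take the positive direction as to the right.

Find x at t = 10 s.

On each constant-a segment, Δv = aΔt and Δx = v₀Δt + ½aΔt²; chain segment to segment.
0–3 s: v starts 8 cm/s; Δx = 8·3 + ½·-9·3² = -16.5 cm; v ends -19 cm/s.
3–6 s: v starts -19 cm/s; Δx = -19·3 + ½·-12·3² = -111 cm; v ends -55 cm/s.
6–7 s: v starts -55 cm/s; Δx = -55·1 + ½·9·1² = -50.5 cm; v ends -46 cm/s.
7–10 s: v starts -46 cm/s; Δx = -46·3 + ½·-11·3² = -187.5 cm; v ends -79 cm/s.
x(10) = -7 + Σ Δx = -372.5 cm.

-372.5 cm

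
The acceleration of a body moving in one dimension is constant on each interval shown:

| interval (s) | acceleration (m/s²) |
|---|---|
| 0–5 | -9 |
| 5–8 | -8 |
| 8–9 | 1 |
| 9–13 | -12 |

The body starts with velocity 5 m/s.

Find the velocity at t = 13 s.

Δv equals the area under the a-t graph; then v = v₀ + Δv.
0–5 s: -9 × 5 = -45 m/s
5–8 s: -8 × 3 = -24 m/s
8–9 s: 1 × 1 = 1 m/s
9–13 s: -12 × 4 = -48 m/s
Δv = -116 m/s, so v(13) = 5 + (-116) = -111 m/s.

-111 m/s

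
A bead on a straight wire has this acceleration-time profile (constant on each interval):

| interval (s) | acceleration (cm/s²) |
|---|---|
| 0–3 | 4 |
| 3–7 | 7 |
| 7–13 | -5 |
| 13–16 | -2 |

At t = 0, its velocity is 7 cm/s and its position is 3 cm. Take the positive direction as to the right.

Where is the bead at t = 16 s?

408 cm

On each constant-a segment, Δv = aΔt and Δx = v₀Δt + ½aΔt²; chain segment to segment.
0–3 s: v starts 7 cm/s; Δx = 7·3 + ½·4·3² = 39 cm; v ends 19 cm/s.
3–7 s: v starts 19 cm/s; Δx = 19·4 + ½·7·4² = 132 cm; v ends 47 cm/s.
7–13 s: v starts 47 cm/s; Δx = 47·6 + ½·-5·6² = 192 cm; v ends 17 cm/s.
13–16 s: v starts 17 cm/s; Δx = 17·3 + ½·-2·3² = 42 cm; v ends 11 cm/s.
x(16) = 3 + Σ Δx = 408 cm.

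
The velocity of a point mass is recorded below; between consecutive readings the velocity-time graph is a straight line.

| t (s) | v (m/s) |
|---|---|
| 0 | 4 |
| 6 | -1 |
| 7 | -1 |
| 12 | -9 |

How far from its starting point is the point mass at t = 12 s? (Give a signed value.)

-17 m

Net displacement equals the area under the velocity-time graph (areas below the axis count negative).
0–6 s: ½(4 + -1)(6) = 9 m
6–7 s: -1 × 1 = -1 m
7–12 s: ½(-1 + -9)(5) = -25 m
Net displacement = -17 m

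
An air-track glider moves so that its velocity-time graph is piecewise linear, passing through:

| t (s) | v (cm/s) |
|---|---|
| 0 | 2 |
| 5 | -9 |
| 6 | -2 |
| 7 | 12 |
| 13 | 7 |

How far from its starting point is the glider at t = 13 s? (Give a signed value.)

39 cm

Displacement is the signed area under the v-t curve.
0–5 s: ½(2 + -9)(5) = -17.5 cm
5–6 s: ½(-9 + -2)(1) = -5.5 cm
6–7 s: ½(-2 + 12)(1) = 5 cm
7–13 s: ½(12 + 7)(6) = 57 cm
Net displacement = 39 cm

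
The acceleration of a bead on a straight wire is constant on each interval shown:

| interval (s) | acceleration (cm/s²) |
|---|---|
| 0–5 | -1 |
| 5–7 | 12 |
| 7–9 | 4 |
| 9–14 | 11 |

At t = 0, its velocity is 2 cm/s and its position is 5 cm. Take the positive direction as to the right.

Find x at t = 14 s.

353 cm

On each constant-a segment, Δv = aΔt and Δx = v₀Δt + ½aΔt²; chain segment to segment.
0–5 s: v starts 2 cm/s; Δx = 2·5 + ½·-1·5² = -2.5 cm; v ends -3 cm/s.
5–7 s: v starts -3 cm/s; Δx = -3·2 + ½·12·2² = 18 cm; v ends 21 cm/s.
7–9 s: v starts 21 cm/s; Δx = 21·2 + ½·4·2² = 50 cm; v ends 29 cm/s.
9–14 s: v starts 29 cm/s; Δx = 29·5 + ½·11·5² = 282.5 cm; v ends 84 cm/s.
x(14) = 5 + Σ Δx = 353 cm.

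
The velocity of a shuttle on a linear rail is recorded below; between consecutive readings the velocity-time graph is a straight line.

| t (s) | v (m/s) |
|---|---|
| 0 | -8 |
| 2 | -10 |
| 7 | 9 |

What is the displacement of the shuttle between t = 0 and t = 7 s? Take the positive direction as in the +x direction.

Net displacement equals the area under the velocity-time graph (areas below the axis count negative).
0–2 s: ½(-8 + -10)(2) = -18 m
2–7 s: ½(-10 + 9)(5) = -2.5 m
Net displacement = -20.5 m

-20.5 m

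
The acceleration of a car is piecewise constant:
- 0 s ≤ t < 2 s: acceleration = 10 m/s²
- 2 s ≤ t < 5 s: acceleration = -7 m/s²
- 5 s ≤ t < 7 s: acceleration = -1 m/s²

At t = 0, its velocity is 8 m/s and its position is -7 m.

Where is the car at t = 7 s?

On each constant-a segment, Δv = aΔt and Δx = v₀Δt + ½aΔt²; chain segment to segment.
0–2 s: v starts 8 m/s; Δx = 8·2 + ½·10·2² = 36 m; v ends 28 m/s.
2–5 s: v starts 28 m/s; Δx = 28·3 + ½·-7·3² = 52.5 m; v ends 7 m/s.
5–7 s: v starts 7 m/s; Δx = 7·2 + ½·-1·2² = 12 m; v ends 5 m/s.
x(7) = -7 + Σ Δx = 93.5 m.

93.5 m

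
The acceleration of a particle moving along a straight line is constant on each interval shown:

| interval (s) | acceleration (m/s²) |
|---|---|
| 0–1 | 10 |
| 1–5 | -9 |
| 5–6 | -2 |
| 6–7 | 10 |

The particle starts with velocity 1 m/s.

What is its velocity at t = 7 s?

Δv equals the area under the a-t graph; then v = v₀ + Δv.
0–1 s: 10 × 1 = 10 m/s
1–5 s: -9 × 4 = -36 m/s
5–6 s: -2 × 1 = -2 m/s
6–7 s: 10 × 1 = 10 m/s
Δv = -18 m/s, so v(7) = 1 + (-18) = -17 m/s.

-17 m/s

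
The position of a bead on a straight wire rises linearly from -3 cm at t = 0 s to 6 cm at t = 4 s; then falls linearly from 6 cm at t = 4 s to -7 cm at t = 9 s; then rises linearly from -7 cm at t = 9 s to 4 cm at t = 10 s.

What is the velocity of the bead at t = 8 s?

Velocity is the slope of the x-t graph on 4–9 s: (-7 − 6)/(9 − 4) = -2.6 cm/s.

-2.6 cm/s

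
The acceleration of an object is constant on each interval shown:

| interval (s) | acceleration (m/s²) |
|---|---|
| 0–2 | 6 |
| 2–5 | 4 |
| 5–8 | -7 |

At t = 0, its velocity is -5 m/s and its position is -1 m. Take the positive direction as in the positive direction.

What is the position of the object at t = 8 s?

On each constant-a segment, Δv = aΔt and Δx = v₀Δt + ½aΔt²; chain segment to segment.
0–2 s: v starts -5 m/s; Δx = -5·2 + ½·6·2² = 2 m; v ends 7 m/s.
2–5 s: v starts 7 m/s; Δx = 7·3 + ½·4·3² = 39 m; v ends 19 m/s.
5–8 s: v starts 19 m/s; Δx = 19·3 + ½·-7·3² = 25.5 m; v ends -2 m/s.
x(8) = -1 + Σ Δx = 65.5 m.

65.5 m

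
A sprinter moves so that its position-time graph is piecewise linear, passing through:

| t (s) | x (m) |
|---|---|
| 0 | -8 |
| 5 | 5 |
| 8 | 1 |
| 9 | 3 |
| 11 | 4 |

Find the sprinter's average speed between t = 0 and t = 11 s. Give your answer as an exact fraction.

20/11 m/s

Average speed = (total path length)/(elapsed time); on a piecewise-linear x-t graph the path length is Σ|Δx|.
0–5 s: |Δx| = |5 − -8| = 13 m
5–8 s: |Δx| = |1 − 5| = 4 m
8–9 s: |Δx| = |3 − 1| = 2 m
9–11 s: |Δx| = |4 − 3| = 1 m
Total path = 20 m; average speed = 20/11 = 20/11 m/s.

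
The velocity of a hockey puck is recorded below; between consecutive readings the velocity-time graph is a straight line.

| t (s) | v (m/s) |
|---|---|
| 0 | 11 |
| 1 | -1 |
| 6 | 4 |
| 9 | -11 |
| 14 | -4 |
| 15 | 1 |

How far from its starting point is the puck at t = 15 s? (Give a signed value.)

Displacement is the signed area under the v-t curve.
0–1 s: ½(11 + -1)(1) = 5 m
1–6 s: ½(-1 + 4)(5) = 7.5 m
6–9 s: ½(4 + -11)(3) = -10.5 m
9–14 s: ½(-11 + -4)(5) = -37.5 m
14–15 s: ½(-4 + 1)(1) = -1.5 m
Net displacement = -37 m

-37 m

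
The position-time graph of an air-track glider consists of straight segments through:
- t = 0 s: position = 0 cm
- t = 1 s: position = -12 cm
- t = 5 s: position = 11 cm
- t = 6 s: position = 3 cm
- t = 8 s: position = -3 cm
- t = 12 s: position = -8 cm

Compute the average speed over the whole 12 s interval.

Average speed = (total path length)/(elapsed time); on a piecewise-linear x-t graph the path length is Σ|Δx|.
0–1 s: |Δx| = |-12 − 0| = 12 cm
1–5 s: |Δx| = |11 − -12| = 23 cm
5–6 s: |Δx| = |3 − 11| = 8 cm
6–8 s: |Δx| = |-3 − 3| = 6 cm
8–12 s: |Δx| = |-8 − -3| = 5 cm
Total path = 54 cm; average speed = 54/12 = 4.5 cm/s.

4.5 cm/s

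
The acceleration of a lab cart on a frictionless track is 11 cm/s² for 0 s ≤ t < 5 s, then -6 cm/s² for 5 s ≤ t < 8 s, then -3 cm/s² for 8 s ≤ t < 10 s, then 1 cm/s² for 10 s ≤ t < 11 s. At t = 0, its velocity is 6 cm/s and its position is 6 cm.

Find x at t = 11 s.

On each constant-a segment, Δv = aΔt and Δx = v₀Δt + ½aΔt²; chain segment to segment.
0–5 s: v starts 6 cm/s; Δx = 6·5 + ½·11·5² = 167.5 cm; v ends 61 cm/s.
5–8 s: v starts 61 cm/s; Δx = 61·3 + ½·-6·3² = 156 cm; v ends 43 cm/s.
8–10 s: v starts 43 cm/s; Δx = 43·2 + ½·-3·2² = 80 cm; v ends 37 cm/s.
10–11 s: v starts 37 cm/s; Δx = 37·1 + ½·1·1² = 37.5 cm; v ends 38 cm/s.
x(11) = 6 + Σ Δx = 447 cm.

447 cm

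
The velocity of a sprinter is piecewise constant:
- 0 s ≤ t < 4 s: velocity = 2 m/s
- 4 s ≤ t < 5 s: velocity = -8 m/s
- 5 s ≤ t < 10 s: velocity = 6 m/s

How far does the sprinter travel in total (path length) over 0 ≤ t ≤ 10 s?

Distance (not displacement) is the total path length: add the absolute areas under v-t.
0–4 s: |2| × 4 = 8 m
4–5 s: |-8| × 1 = 8 m
5–10 s: |6| × 5 = 30 m
Total distance = 46 m

46 m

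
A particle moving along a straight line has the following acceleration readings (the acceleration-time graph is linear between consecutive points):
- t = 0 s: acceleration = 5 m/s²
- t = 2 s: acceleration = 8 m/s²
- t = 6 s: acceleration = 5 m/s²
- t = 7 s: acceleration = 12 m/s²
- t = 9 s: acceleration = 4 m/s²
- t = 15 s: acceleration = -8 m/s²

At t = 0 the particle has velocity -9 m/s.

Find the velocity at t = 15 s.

Δv equals the area under the a-t graph; then v = v₀ + Δv.
0–2 s: ½(5 + 8)(2) = 13 m/s
2–6 s: ½(8 + 5)(4) = 26 m/s
6–7 s: ½(5 + 12)(1) = 8.5 m/s
7–9 s: ½(12 + 4)(2) = 16 m/s
9–15 s: ½(4 + -8)(6) = -12 m/s
Δv = 51.5 m/s, so v(15) = -9 + (51.5) = 42.5 m/s.

42.5 m/s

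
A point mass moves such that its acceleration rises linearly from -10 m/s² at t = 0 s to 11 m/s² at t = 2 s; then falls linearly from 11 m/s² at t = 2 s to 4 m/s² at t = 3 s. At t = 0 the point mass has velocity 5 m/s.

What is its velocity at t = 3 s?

Δv equals the area under the a-t graph; then v = v₀ + Δv.
0–2 s: ½(-10 + 11)(2) = 1 m/s
2–3 s: ½(11 + 4)(1) = 7.5 m/s
Δv = 8.5 m/s, so v(3) = 5 + (8.5) = 13.5 m/s.

13.5 m/s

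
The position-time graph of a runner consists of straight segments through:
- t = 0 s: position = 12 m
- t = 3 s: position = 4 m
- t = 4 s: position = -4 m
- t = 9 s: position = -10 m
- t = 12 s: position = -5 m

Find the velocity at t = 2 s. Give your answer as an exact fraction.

Velocity is the slope of the x-t graph on 0–3 s: (4 − 12)/(3 − 0) = -8/3 m/s.

-8/3 m/s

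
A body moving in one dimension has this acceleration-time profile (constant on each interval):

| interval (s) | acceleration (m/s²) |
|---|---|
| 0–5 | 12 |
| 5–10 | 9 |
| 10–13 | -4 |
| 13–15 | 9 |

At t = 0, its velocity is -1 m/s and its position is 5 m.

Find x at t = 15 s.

1053.5 m

On each constant-a segment, Δv = aΔt and Δx = v₀Δt + ½aΔt²; chain segment to segment.
0–5 s: v starts -1 m/s; Δx = -1·5 + ½·12·5² = 145 m; v ends 59 m/s.
5–10 s: v starts 59 m/s; Δx = 59·5 + ½·9·5² = 407.5 m; v ends 104 m/s.
10–13 s: v starts 104 m/s; Δx = 104·3 + ½·-4·3² = 294 m; v ends 92 m/s.
13–15 s: v starts 92 m/s; Δx = 92·2 + ½·9·2² = 202 m; v ends 110 m/s.
x(15) = 5 + Σ Δx = 1053.5 m.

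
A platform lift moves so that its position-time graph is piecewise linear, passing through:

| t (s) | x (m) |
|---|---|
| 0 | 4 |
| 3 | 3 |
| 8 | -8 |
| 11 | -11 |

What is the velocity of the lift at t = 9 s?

Velocity is the slope of the x-t graph on 8–11 s: (-11 − -8)/(11 − 8) = -1 m/s.

-1 m/s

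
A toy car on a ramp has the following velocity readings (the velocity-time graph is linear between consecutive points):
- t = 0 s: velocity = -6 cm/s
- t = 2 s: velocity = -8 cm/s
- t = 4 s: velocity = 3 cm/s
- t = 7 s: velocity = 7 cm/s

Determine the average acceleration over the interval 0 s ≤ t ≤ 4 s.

2.25 cm/s²

Average acceleration = Δv/Δt = (3 − -6)/(4 − 0) = 2.25 cm/s².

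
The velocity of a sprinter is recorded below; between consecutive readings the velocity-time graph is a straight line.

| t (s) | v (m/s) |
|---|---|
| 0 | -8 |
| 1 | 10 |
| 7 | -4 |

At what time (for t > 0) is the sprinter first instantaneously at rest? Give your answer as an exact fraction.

t = 4/9 s

v changes sign on 0–1 s (from -8 to 10); the graph is linear there, so v = 0 at t = 0 + (8)·(1 − 0)/(10 − -8) = 4/9 s.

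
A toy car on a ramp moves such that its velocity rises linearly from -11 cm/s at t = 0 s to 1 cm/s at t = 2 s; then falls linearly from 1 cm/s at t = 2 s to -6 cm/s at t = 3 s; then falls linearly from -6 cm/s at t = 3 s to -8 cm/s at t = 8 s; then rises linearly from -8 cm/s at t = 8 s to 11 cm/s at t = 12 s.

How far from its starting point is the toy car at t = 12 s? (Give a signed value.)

-41.5 cm

Displacement is the signed area under the v-t curve.
0–2 s: ½(-11 + 1)(2) = -10 cm
2–3 s: ½(1 + -6)(1) = -2.5 cm
3–8 s: ½(-6 + -8)(5) = -35 cm
8–12 s: ½(-8 + 11)(4) = 6 cm
Net displacement = -41.5 cm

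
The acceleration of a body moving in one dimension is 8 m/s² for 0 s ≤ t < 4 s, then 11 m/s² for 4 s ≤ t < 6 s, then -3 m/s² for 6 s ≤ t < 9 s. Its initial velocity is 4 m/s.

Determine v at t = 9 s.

Δv equals the area under the a-t graph; then v = v₀ + Δv.
0–4 s: 8 × 4 = 32 m/s
4–6 s: 11 × 2 = 22 m/s
6–9 s: -3 × 3 = -9 m/s
Δv = 45 m/s, so v(9) = 4 + (45) = 49 m/s.

49 m/s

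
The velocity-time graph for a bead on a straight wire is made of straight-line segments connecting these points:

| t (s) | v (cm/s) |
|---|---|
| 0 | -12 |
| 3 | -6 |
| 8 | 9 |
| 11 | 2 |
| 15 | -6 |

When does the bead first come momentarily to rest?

t = 5 s

v changes sign on 3–8 s (from -6 to 9); the graph is linear there, so v = 0 at t = 3 + (6)·(8 − 3)/(9 − -6) = 5 s.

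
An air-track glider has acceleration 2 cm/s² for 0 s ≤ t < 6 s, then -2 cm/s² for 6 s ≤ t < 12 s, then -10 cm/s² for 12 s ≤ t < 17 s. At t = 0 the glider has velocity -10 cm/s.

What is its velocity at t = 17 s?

-60 cm/s

Δv equals the area under the a-t graph; then v = v₀ + Δv.
0–6 s: 2 × 6 = 12 cm/s
6–12 s: -2 × 6 = -12 cm/s
12–17 s: -10 × 5 = -50 cm/s
Δv = -50 cm/s, so v(17) = -10 + (-50) = -60 cm/s.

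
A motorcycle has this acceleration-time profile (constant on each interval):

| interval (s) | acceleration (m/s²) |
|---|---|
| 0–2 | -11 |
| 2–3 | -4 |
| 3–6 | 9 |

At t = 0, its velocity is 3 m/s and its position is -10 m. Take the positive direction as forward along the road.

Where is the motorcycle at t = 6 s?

-75.5 m

On each constant-a segment, Δv = aΔt and Δx = v₀Δt + ½aΔt²; chain segment to segment.
0–2 s: v starts 3 m/s; Δx = 3·2 + ½·-11·2² = -16 m; v ends -19 m/s.
2–3 s: v starts -19 m/s; Δx = -19·1 + ½·-4·1² = -21 m; v ends -23 m/s.
3–6 s: v starts -23 m/s; Δx = -23·3 + ½·9·3² = -28.5 m; v ends 4 m/s.
x(6) = -10 + Σ Δx = -75.5 m.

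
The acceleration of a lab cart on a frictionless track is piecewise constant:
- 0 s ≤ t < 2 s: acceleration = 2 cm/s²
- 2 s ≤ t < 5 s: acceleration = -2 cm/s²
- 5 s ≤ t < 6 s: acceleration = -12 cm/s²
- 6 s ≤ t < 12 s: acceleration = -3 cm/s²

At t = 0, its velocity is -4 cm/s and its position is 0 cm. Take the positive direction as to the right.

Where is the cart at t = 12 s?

On each constant-a segment, Δv = aΔt and Δx = v₀Δt + ½aΔt²; chain segment to segment.
0–2 s: v starts -4 cm/s; Δx = -4·2 + ½·2·2² = -4 cm; v ends 0 cm/s.
2–5 s: v starts 0 cm/s; Δx = 0·3 + ½·-2·3² = -9 cm; v ends -6 cm/s.
5–6 s: v starts -6 cm/s; Δx = -6·1 + ½·-12·1² = -12 cm; v ends -18 cm/s.
6–12 s: v starts -18 cm/s; Δx = -18·6 + ½·-3·6² = -162 cm; v ends -36 cm/s.
x(12) = 0 + Σ Δx = -187 cm.

-187 cm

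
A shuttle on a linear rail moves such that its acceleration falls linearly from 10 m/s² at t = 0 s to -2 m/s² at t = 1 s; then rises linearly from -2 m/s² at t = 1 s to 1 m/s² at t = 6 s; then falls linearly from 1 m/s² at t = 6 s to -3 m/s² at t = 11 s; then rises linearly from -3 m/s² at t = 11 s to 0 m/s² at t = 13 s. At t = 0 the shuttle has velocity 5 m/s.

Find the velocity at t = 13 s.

-1.5 m/s

Δv equals the area under the a-t graph; then v = v₀ + Δv.
0–1 s: ½(10 + -2)(1) = 4 m/s
1–6 s: ½(-2 + 1)(5) = -2.5 m/s
6–11 s: ½(1 + -3)(5) = -5 m/s
11–13 s: ½(-3 + 0)(2) = -3 m/s
Δv = -6.5 m/s, so v(13) = 5 + (-6.5) = -1.5 m/s.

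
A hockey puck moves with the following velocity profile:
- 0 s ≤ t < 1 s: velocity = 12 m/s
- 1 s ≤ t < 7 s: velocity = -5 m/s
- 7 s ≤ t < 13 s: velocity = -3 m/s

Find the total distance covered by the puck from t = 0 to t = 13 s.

60 m

Distance (not displacement) is the total path length: add the absolute areas under v-t.
0–1 s: |12| × 1 = 12 m
1–7 s: |-5| × 6 = 30 m
7–13 s: |-3| × 6 = 18 m
Total distance = 60 m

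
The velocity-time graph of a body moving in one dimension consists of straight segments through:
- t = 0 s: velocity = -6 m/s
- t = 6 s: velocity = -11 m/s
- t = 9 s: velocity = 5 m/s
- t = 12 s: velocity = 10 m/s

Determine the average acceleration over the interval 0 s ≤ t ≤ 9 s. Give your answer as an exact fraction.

Average acceleration = Δv/Δt = (5 − -6)/(9 − 0) = 11/9 m/s².

11/9 m/s²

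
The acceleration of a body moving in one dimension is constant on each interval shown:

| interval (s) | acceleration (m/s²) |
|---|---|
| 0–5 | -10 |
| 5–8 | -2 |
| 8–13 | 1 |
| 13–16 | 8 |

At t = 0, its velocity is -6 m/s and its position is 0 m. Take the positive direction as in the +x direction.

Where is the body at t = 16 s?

-764.5 m

On each constant-a segment, Δv = aΔt and Δx = v₀Δt + ½aΔt²; chain segment to segment.
0–5 s: v starts -6 m/s; Δx = -6·5 + ½·-10·5² = -155 m; v ends -56 m/s.
5–8 s: v starts -56 m/s; Δx = -56·3 + ½·-2·3² = -177 m; v ends -62 m/s.
8–13 s: v starts -62 m/s; Δx = -62·5 + ½·1·5² = -297.5 m; v ends -57 m/s.
13–16 s: v starts -57 m/s; Δx = -57·3 + ½·8·3² = -135 m; v ends -33 m/s.
x(16) = 0 + Σ Δx = -764.5 m.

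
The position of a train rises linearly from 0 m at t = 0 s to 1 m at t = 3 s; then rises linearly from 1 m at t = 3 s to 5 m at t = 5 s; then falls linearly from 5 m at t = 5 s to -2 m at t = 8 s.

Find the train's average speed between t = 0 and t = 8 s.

1.5 m/s

Average speed = (total path length)/(elapsed time); on a piecewise-linear x-t graph the path length is Σ|Δx|.
0–3 s: |Δx| = |1 − 0| = 1 m
3–5 s: |Δx| = |5 − 1| = 4 m
5–8 s: |Δx| = |-2 − 5| = 7 m
Total path = 12 m; average speed = 12/8 = 1.5 m/s.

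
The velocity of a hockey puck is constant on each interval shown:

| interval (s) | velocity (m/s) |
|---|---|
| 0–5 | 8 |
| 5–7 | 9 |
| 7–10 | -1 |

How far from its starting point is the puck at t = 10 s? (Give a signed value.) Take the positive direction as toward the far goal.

55 m

Displacement is the signed area under the v-t curve.
0–5 s: 8 × 5 = 40 m
5–7 s: 9 × 2 = 18 m
7–10 s: -1 × 3 = -3 m
Net displacement = 55 m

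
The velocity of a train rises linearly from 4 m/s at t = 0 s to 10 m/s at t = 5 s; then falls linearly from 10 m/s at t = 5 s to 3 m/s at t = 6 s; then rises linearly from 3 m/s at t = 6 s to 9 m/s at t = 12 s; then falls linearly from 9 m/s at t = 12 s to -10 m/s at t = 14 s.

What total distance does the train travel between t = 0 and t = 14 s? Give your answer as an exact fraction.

Total distance travelled is ∫|v| dt — sum the magnitudes of each area piece.
0–5 s: |½(4 + 10)(5)| = 35 m
5–6 s: |½(10 + 3)(1)| = 6.5 m
6–12 s: |½(3 + 9)(6)| = 36 m
12–14 s: v = 0 at t = 246/19 s; triangle areas 81/19 + 100/19 = 181/19 m
Total distance = 3307/38 m

3307/38 m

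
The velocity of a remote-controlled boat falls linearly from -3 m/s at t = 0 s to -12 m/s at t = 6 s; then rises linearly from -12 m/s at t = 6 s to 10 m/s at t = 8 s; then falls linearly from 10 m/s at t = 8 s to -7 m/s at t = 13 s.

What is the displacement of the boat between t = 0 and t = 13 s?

Displacement is the signed area under the v-t curve.
0–6 s: ½(-3 + -12)(6) = -45 m
6–8 s: ½(-12 + 10)(2) = -2 m
8–13 s: ½(10 + -7)(5) = 7.5 m
Net displacement = -39.5 m

-39.5 m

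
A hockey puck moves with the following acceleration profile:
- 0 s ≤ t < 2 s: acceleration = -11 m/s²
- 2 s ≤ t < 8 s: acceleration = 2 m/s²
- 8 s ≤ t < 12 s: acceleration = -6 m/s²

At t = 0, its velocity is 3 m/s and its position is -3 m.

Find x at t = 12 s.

-173 m

On each constant-a segment, Δv = aΔt and Δx = v₀Δt + ½aΔt²; chain segment to segment.
0–2 s: v starts 3 m/s; Δx = 3·2 + ½·-11·2² = -16 m; v ends -19 m/s.
2–8 s: v starts -19 m/s; Δx = -19·6 + ½·2·6² = -78 m; v ends -7 m/s.
8–12 s: v starts -7 m/s; Δx = -7·4 + ½·-6·4² = -76 m; v ends -31 m/s.
x(12) = -3 + Σ Δx = -173 m.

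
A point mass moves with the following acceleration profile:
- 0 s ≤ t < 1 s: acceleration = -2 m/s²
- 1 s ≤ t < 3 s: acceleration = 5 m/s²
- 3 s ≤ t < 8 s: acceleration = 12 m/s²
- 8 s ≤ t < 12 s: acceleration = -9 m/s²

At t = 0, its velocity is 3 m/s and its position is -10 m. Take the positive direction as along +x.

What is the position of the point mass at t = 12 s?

421 m

On each constant-a segment, Δv = aΔt and Δx = v₀Δt + ½aΔt²; chain segment to segment.
0–1 s: v starts 3 m/s; Δx = 3·1 + ½·-2·1² = 2 m; v ends 1 m/s.
1–3 s: v starts 1 m/s; Δx = 1·2 + ½·5·2² = 12 m; v ends 11 m/s.
3–8 s: v starts 11 m/s; Δx = 11·5 + ½·12·5² = 205 m; v ends 71 m/s.
8–12 s: v starts 71 m/s; Δx = 71·4 + ½·-9·4² = 212 m; v ends 35 m/s.
x(12) = -10 + Σ Δx = 421 m.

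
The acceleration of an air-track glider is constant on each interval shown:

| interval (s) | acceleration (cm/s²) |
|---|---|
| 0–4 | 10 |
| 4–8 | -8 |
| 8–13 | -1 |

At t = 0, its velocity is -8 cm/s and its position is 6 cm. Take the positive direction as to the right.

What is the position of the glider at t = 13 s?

105.5 cm

On each constant-a segment, Δv = aΔt and Δx = v₀Δt + ½aΔt²; chain segment to segment.
0–4 s: v starts -8 cm/s; Δx = -8·4 + ½·10·4² = 48 cm; v ends 32 cm/s.
4–8 s: v starts 32 cm/s; Δx = 32·4 + ½·-8·4² = 64 cm; v ends 0 cm/s.
8–13 s: v starts 0 cm/s; Δx = 0·5 + ½·-1·5² = -12.5 cm; v ends -5 cm/s.
x(13) = 6 + Σ Δx = 105.5 cm.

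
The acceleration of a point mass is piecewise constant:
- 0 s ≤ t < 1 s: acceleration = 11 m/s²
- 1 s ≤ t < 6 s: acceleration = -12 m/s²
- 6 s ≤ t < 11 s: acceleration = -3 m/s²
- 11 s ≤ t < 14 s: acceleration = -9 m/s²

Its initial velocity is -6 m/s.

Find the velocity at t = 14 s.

-97 m/s

Δv equals the area under the a-t graph; then v = v₀ + Δv.
0–1 s: 11 × 1 = 11 m/s
1–6 s: -12 × 5 = -60 m/s
6–11 s: -3 × 5 = -15 m/s
11–14 s: -9 × 3 = -27 m/s
Δv = -91 m/s, so v(14) = -6 + (-91) = -97 m/s.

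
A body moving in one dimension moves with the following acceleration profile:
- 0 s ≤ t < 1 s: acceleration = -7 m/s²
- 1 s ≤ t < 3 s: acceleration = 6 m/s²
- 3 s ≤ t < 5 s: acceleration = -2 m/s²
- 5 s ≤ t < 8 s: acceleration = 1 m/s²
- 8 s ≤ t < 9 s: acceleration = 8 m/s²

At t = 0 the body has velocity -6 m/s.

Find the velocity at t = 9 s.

6 m/s

Δv equals the area under the a-t graph; then v = v₀ + Δv.
0–1 s: -7 × 1 = -7 m/s
1–3 s: 6 × 2 = 12 m/s
3–5 s: -2 × 2 = -4 m/s
5–8 s: 1 × 3 = 3 m/s
8–9 s: 8 × 1 = 8 m/s
Δv = 12 m/s, so v(9) = -6 + (12) = 6 m/s.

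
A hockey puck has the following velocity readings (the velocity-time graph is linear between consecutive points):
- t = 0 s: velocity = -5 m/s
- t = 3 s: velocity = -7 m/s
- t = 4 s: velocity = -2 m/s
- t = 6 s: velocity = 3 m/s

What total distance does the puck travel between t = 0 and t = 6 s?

Total distance travelled is ∫|v| dt — sum the magnitudes of each area piece.
0–3 s: |½(-5 + -7)(3)| = 18 m
3–4 s: |½(-7 + -2)(1)| = 4.5 m
4–6 s: v = 0 at t = 4.8 s; triangle areas 0.8 + 1.8 = 2.6 m
Total distance = 25.1 m

25.1 m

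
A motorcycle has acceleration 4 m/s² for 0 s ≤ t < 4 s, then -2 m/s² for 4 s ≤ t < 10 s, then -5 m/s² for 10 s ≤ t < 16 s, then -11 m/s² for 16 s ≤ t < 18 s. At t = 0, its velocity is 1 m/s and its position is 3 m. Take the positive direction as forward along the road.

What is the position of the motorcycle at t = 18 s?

-27 m

On each constant-a segment, Δv = aΔt and Δx = v₀Δt + ½aΔt²; chain segment to segment.
0–4 s: v starts 1 m/s; Δx = 1·4 + ½·4·4² = 36 m; v ends 17 m/s.
4–10 s: v starts 17 m/s; Δx = 17·6 + ½·-2·6² = 66 m; v ends 5 m/s.
10–16 s: v starts 5 m/s; Δx = 5·6 + ½·-5·6² = -60 m; v ends -25 m/s.
16–18 s: v starts -25 m/s; Δx = -25·2 + ½·-11·2² = -72 m; v ends -47 m/s.
x(18) = 3 + Σ Δx = -27 m.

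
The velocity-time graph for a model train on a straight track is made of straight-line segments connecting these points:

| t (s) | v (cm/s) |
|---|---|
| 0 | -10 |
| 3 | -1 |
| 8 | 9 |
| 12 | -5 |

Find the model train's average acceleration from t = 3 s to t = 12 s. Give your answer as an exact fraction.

-4/9 cm/s²

Average acceleration = Δv/Δt = (-5 − -1)/(12 − 3) = -4/9 cm/s².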